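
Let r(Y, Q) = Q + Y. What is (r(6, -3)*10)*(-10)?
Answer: -300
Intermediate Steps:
(r(6, -3)*10)*(-10) = ((-3 + 6)*10)*(-10) = (3*10)*(-10) = 30*(-10) = -300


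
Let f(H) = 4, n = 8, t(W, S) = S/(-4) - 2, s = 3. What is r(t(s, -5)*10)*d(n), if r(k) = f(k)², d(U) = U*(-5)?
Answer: -640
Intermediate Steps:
t(W, S) = -2 - S/4 (t(W, S) = -S/4 - 2 = -2 - S/4)
d(U) = -5*U
r(k) = 16 (r(k) = 4² = 16)
r(t(s, -5)*10)*d(n) = 16*(-5*8) = 16*(-40) = -640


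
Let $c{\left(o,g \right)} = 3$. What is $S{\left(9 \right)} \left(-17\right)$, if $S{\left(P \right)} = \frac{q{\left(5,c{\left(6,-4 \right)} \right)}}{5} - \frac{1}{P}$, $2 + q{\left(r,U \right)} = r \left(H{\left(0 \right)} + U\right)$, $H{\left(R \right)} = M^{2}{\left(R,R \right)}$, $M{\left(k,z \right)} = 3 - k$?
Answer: $- \frac{8789}{45} \approx -195.31$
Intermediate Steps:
$H{\left(R \right)} = \left(3 - R\right)^{2}$
$q{\left(r,U \right)} = -2 + r \left(9 + U\right)$ ($q{\left(r,U \right)} = -2 + r \left(\left(-3 + 0\right)^{2} + U\right) = -2 + r \left(\left(-3\right)^{2} + U\right) = -2 + r \left(9 + U\right)$)
$S{\left(P \right)} = \frac{58}{5} - \frac{1}{P}$ ($S{\left(P \right)} = \frac{-2 + 9 \cdot 5 + 3 \cdot 5}{5} - \frac{1}{P} = \left(-2 + 45 + 15\right) \frac{1}{5} - \frac{1}{P} = 58 \cdot \frac{1}{5} - \frac{1}{P} = \frac{58}{5} - \frac{1}{P}$)
$S{\left(9 \right)} \left(-17\right) = \left(\frac{58}{5} - \frac{1}{9}\right) \left(-17\right) = \frac{517}{45} \left(-17\right) = - \frac{8789}{45}$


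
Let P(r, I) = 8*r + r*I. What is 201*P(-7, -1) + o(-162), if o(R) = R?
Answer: -10011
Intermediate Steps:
P(r, I) = 8*r + I*r
201*P(-7, -1) + o(-162) = 201*(-7*(8 - 1)) - 162 = 201*(-7*7) - 162 = 201*(-49) - 162 = -9849 - 162 = -10011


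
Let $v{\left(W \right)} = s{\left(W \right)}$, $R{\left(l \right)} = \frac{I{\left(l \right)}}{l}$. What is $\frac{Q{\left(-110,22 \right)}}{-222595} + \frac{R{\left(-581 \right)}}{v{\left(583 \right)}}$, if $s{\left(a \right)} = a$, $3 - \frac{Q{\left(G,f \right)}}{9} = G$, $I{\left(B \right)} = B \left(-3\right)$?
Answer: $- \frac{1260696}{129772885} \approx -0.0097146$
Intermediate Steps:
$I{\left(B \right)} = - 3 B$
$Q{\left(G,f \right)} = 27 - 9 G$
$R{\left(l \right)} = -3$ ($R{\left(l \right)} = \frac{\left(-3\right) l}{l} = -3$)
$v{\left(W \right)} = W$
$\frac{Q{\left(-110,22 \right)}}{-222595} + \frac{R{\left(-581 \right)}}{v{\left(583 \right)}} = \frac{27 - -990}{-222595} - \frac{3}{583} = \left(27 + 990\right) \left(- \frac{1}{222595}\right) - \frac{3}{583} = 1017 \left(- \frac{1}{222595}\right) - \frac{3}{583} = - \frac{1017}{222595} - \frac{3}{583} = - \frac{1260696}{129772885}$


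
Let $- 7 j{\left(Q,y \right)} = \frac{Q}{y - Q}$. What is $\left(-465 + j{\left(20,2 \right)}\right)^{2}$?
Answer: $\frac{857611225}{3969} \approx 2.1608 \cdot 10^{5}$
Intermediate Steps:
$j{\left(Q,y \right)} = - \frac{Q}{7 \left(y - Q\right)}$ ($j{\left(Q,y \right)} = - \frac{Q \frac{1}{y - Q}}{7} = - \frac{Q}{7 \left(y - Q\right)}$)
$\left(-465 + j{\left(20,2 \right)}\right)^{2} = \left(-465 + \frac{1}{7} \cdot 20 \frac{1}{20 - 2}\right)^{2} = \left(-465 + \frac{1}{7} \cdot 20 \cdot \frac{1}{18}\right)^{2} = \left(-465 + \frac{10}{63}\right)^{2} = \left(- \frac{29285}{63}\right)^{2} = \frac{857611225}{3969}$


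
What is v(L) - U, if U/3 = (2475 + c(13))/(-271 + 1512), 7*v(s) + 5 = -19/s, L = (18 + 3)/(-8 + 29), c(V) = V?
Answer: -82032/8687 ≈ -9.4431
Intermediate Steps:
L = 1 (L = 21/21 = 21*(1/21) = 1)
v(s) = -5/7 - 19/(7*s) (v(s) = -5/7 + (-19/s)/7 = -5/7 - 19/(7*s))
U = 7464/1241 (U = 3*((2475 + 13)/(-271 + 1512)) = 3*(2488/1241) = 7464/1241 ≈ 6.0145)
v(L) - U = (⅐)*(-19 - 5*1)/1 - 1*7464/1241 = (⅐)*1*(-19 - 5) - 7464/1241 = (⅐)*1*(-24) - 7464/1241 = -24/7 - 7464/1241 = -82032/8687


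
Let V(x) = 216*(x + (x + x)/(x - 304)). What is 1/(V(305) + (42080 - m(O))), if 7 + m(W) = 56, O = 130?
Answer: 1/239671 ≈ 4.1724e-6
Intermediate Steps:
m(W) = 49 (m(W) = -7 + 56 = 49)
V(x) = 216*x + 432*x/(-304 + x) (V(x) = 216*(x + (2*x)/(-304 + x)) = 216*(x + 2*x/(-304 + x)) = 216*x + 432*x/(-304 + x))
1/(V(305) + (42080 - m(O))) = 1/(216*305*(-302 + 305)/(-304 + 305) + (42080 - 1*49)) = 1/(216*305*3/1 + (42080 - 49)) = 1/(216*305*1*3 + 42031) = 1/(197640 + 42031) = 1/239671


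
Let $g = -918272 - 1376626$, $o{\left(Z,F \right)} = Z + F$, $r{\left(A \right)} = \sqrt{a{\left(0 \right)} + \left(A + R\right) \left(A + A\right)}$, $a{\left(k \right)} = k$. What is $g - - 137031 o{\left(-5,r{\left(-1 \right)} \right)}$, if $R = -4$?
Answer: $-2980053 + 137031 \sqrt{10} \approx -2.5467 \cdot 10^{6}$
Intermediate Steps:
$r{\left(A \right)} = \sqrt{2} \sqrt{A \left(-4 + A\right)}$ ($r{\left(A \right)} = \sqrt{0 + \left(A - 4\right) \left(A + A\right)} = \sqrt{0 + \left(-4 + A\right) 2 A} = \sqrt{0 + 2 A \left(-4 + A\right)} = \sqrt{2 A \left(-4 + A\right)} = \sqrt{2} \sqrt{A \left(-4 + A\right)}$)
$o{\left(Z,F \right)} = F + Z$
$g = -2294898$ ($g = -918272 - 1376626 = -2294898$)
$g - - 137031 o{\left(-5,r{\left(-1 \right)} \right)} = -2294898 - - 137031 \left(\sqrt{2} \sqrt{- (-4 - 1)} - 5\right) = -2294898 - - 137031 \left(\sqrt{2} \sqrt{\left(-1\right) \left(-5\right)} - 5\right) = -2294898 - - 137031 \left(\sqrt{2} \sqrt{5} - 5\right) = -2294898 - - 137031 \left(\sqrt{10} - 5\right) = -2294898 - - 137031 \left(-5 + \sqrt{10}\right) = -2294898 - \left(685155 - 137031 \sqrt{10}\right) = -2980053 + 137031 \sqrt{10}$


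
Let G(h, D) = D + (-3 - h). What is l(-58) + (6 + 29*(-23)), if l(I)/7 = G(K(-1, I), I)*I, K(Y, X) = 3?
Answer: 25323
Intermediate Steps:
G(h, D) = -3 + D - h
l(I) = 7*I*(-6 + I) (l(I) = 7*((-3 + I - 1*3)*I) = 7*((-3 + I - 3)*I) = 7*((-6 + I)*I) = 7*(I*(-6 + I)) = 7*I*(-6 + I))
l(-58) + (6 + 29*(-23)) = 7*(-58)*(-6 - 58) + (6 + 29*(-23)) = 7*(-58)*(-64) + (6 - 667) = 25984 - 661 = 25323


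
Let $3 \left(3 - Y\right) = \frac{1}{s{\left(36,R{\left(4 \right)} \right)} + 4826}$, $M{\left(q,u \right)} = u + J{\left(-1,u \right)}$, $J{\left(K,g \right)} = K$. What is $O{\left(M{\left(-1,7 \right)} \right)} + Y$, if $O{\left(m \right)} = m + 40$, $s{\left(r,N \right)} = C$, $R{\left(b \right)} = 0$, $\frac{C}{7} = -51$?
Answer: $\frac{656942}{13407} \approx 49.0$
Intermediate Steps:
$C = -357$ ($C = 7 \left(-51\right) = -357$)
$s{\left(r,N \right)} = -357$
$M{\left(q,u \right)} = -1 + u$ ($M{\left(q,u \right)} = u - 1 = -1 + u$)
$Y = \frac{40220}{13407}$ ($Y = 3 - \frac{1}{3 \left(-357 + 4826\right)} = 3 - \frac{1}{3 \cdot 4469} = 3 - \frac{1}{13407} = \frac{40220}{13407} \approx 2.9999$)
$O{\left(m \right)} = 40 + m$
$O{\left(M{\left(-1,7 \right)} \right)} + Y = \left(40 + \left(-1 + 7\right)\right) + \frac{40220}{13407} = \left(40 + 6\right) + \frac{40220}{13407} = 46 + \frac{40220}{13407} = \frac{656942}{13407}$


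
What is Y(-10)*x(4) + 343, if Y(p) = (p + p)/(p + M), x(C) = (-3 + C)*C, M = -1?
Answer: 3853/11 ≈ 350.27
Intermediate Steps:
x(C) = C*(-3 + C)
Y(p) = 2*p/(-1 + p) (Y(p) = (p + p)/(p - 1) = (2*p)/(-1 + p) = 2*p/(-1 + p))
Y(-10)*x(4) + 343 = (2*(-10)/(-1 - 10))*(4*(-3 + 4)) + 343 = (2*(-10)/(-11))*(4*1) + 343 = (2*(-10)*(-1/11))*4 + 343 = (20/11)*4 + 343 = 80/11 + 343 = 3853/11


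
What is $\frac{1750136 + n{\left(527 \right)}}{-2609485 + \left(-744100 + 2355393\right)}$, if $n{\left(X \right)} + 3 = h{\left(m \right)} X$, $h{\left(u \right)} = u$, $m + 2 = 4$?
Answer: $- \frac{1751187}{998192} \approx -1.7544$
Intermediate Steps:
$m = 2$ ($m = -2 + 4 = 2$)
$n{\left(X \right)} = -3 + 2 X$
$\frac{1750136 + n{\left(527 \right)}}{-2609485 + \left(-744100 + 2355393\right)} = \frac{1750136 + \left(-3 + 2 \cdot 527\right)}{-2609485 + \left(-744100 + 2355393\right)} = \frac{1750136 + \left(-3 + 1054\right)}{-2609485 + 1611293} = \frac{1750136 + 1051}{-998192} = 1751187 \left(- \frac{1}{998192}\right) = - \frac{1751187}{998192}$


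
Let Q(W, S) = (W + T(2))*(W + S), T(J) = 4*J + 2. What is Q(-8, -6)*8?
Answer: -224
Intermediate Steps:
T(J) = 2 + 4*J
Q(W, S) = (10 + W)*(S + W) (Q(W, S) = (W + (2 + 4*2))*(W + S) = (W + (2 + 8))*(S + W) = (W + 10)*(S + W) = (10 + W)*(S + W))
Q(-8, -6)*8 = ((-8)² + 10*(-6) + 10*(-8) - 6*(-8))*8 = (64 - 60 - 80 + 48)*8 = -28*8 = -224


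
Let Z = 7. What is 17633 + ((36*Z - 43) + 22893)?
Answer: 40735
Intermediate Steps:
17633 + ((36*Z - 43) + 22893) = 17633 + ((36*7 - 43) + 22893) = 17633 + ((252 - 43) + 22893) = 17633 + (209 + 22893) = 17633 + 23102 = 40735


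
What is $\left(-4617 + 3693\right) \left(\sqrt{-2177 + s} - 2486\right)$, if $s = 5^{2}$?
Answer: $2297064 - 1848 i \sqrt{538} \approx 2.2971 \cdot 10^{6} - 42864.0 i$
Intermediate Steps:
$s = 25$
$\left(-4617 + 3693\right) \left(\sqrt{-2177 + s} - 2486\right) = \left(-4617 + 3693\right) \left(\sqrt{-2177 + 25} - 2486\right) = - 924 \left(\sqrt{-2152} - 2486\right) = - 924 \left(2 i \sqrt{538} - 2486\right) = - 924 \left(-2486 + 2 i \sqrt{538}\right) = 2297064 - 1848 i \sqrt{538}$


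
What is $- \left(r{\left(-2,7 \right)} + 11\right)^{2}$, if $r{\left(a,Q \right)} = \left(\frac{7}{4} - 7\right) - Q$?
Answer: $- \frac{25}{16} \approx -1.5625$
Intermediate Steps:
$r{\left(a,Q \right)} = - \frac{21}{4} - Q$ ($r{\left(a,Q \right)} = \left(7 \cdot \frac{1}{4} - 7\right) - Q = \left(\frac{7}{4} - 7\right) - Q = - \frac{21}{4} - Q$)
$- \left(r{\left(-2,7 \right)} + 11\right)^{2} = - \left(\left(- \frac{21}{4} - 7\right) + 11\right)^{2} = - \left(- \frac{49}{4} + 11\right)^{2} = - \left(- \frac{5}{4}\right)^{2} = \left(-1\right) \frac{25}{16} = - \frac{25}{16}$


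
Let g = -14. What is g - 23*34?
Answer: -796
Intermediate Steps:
g - 23*34 = -14 - 23*34 = -14 - 782 = -796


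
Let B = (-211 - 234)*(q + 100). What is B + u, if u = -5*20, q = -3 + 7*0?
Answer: -43265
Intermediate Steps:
q = -3 (q = -3 + 0 = -3)
u = -100
B = -43165 (B = (-211 - 234)*(-3 + 100) = -445*97 = -43165)
B + u = -43165 - 100 = -43265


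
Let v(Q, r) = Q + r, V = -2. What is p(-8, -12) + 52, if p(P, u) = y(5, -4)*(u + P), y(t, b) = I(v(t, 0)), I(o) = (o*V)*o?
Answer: 1052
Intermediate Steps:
I(o) = -2*o² (I(o) = (o*(-2))*o = (-2*o)*o = -2*o²)
y(t, b) = -2*t² (y(t, b) = -2*(t + 0)² = -2*t²)
p(P, u) = -50*P - 50*u (p(P, u) = (-2*5²)*(u + P) = (-2*25)*(P + u) = -50*(P + u) = -50*P - 50*u)
p(-8, -12) + 52 = (-50*(-8) - 50*(-12)) + 52 = (400 + 600) + 52 = 1000 + 52 = 1052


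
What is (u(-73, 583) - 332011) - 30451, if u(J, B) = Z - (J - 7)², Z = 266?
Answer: -368596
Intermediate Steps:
u(J, B) = 266 - (-7 + J)² (u(J, B) = 266 - (J - 7)² = 266 - (-7 + J)²)
(u(-73, 583) - 332011) - 30451 = ((266 - (-7 - 73)²) - 332011) - 30451 = ((266 - 1*(-80)²) - 332011) - 30451 = ((266 - 1*6400) - 332011) - 30451 = ((266 - 6400) - 332011) - 30451 = (-6134 - 332011) - 30451 = -338145 - 30451 = -368596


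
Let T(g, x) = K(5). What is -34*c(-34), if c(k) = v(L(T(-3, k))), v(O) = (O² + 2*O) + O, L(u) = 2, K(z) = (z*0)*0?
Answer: -340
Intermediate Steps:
K(z) = 0 (K(z) = 0*0 = 0)
T(g, x) = 0
v(O) = O² + 3*O
c(k) = 10 (c(k) = 2*(3 + 2) = 2*5 = 10)
-34*c(-34) = -34*10 = -340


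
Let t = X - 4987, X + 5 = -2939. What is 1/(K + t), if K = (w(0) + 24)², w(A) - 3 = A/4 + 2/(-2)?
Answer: -1/7255 ≈ -0.00013784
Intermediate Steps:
X = -2944 (X = -5 - 2939 = -2944)
w(A) = 2 + A/4 (w(A) = 3 + (A/4 + 2/(-2)) = 3 + (A*(¼) + 2*(-½)) = 3 + (A/4 - 1) = 3 + (-1 + A/4) = 2 + A/4)
K = 676 (K = ((2 + (¼)*0) + 24)² = ((2 + 0) + 24)² = (2 + 24)² = 26² = 676)
t = -7931 (t = -2944 - 4987 = -7931)
1/(K + t) = 1/(676 - 7931) = 1/(-7255) = -1/7255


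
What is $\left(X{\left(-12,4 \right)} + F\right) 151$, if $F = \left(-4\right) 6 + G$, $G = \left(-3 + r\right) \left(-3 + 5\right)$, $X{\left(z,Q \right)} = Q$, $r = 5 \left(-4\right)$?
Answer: $-9966$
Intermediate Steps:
$r = -20$
$G = -46$ ($G = \left(-3 - 20\right) \left(-3 + 5\right) = \left(-23\right) 2 = -46$)
$F = -70$ ($F = \left(-4\right) 6 - 46 = -24 - 46 = -70$)
$\left(X{\left(-12,4 \right)} + F\right) 151 = \left(4 - 70\right) 151 = \left(-66\right) 151 = -9966$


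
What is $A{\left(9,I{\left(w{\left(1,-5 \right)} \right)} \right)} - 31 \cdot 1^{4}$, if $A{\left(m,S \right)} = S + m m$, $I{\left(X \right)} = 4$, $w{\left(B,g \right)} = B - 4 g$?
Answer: $54$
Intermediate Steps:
$A{\left(m,S \right)} = S + m^{2}$
$A{\left(9,I{\left(w{\left(1,-5 \right)} \right)} \right)} - 31 \cdot 1^{4} = \left(4 + 9^{2}\right) - 31 \cdot 1^{4} = \left(4 + 81\right) - 31 = 85 - 31 = 54$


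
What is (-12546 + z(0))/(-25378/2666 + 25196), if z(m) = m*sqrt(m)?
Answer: -5574606/11191193 ≈ -0.49812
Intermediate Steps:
z(m) = m**(3/2)
(-12546 + z(0))/(-25378/2666 + 25196) = (-12546 + 0**(3/2))/(-25378/2666 + 25196) = (-12546 + 0)/(-25378*1/2666 + 25196) = -12546/(-12689/1333 + 25196) = -12546/33573579/1333 = -12546*1333/33573579 = -5574606/11191193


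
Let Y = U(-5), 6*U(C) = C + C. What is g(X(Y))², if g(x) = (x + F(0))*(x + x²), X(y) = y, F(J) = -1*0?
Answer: 2500/729 ≈ 3.4294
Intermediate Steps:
U(C) = C/3 (U(C) = (C + C)/6 = (2*C)/6 = C/3)
Y = -5/3 (Y = (⅓)*(-5) = -5/3 ≈ -1.6667)
F(J) = 0
g(x) = x*(x + x²) (g(x) = (x + 0)*(x + x²) = x*(x + x²))
g(X(Y))² = ((-5/3)²*(1 - 5/3))² = ((25/9)*(-⅔))² = (-50/27)² = 2500/729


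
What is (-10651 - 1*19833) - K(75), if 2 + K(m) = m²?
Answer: -36107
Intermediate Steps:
K(m) = -2 + m²
(-10651 - 1*19833) - K(75) = (-10651 - 1*19833) - (-2 + 75²) = (-10651 - 19833) - (-2 + 5625) = -30484 - 1*5623 = -30484 - 5623 = -36107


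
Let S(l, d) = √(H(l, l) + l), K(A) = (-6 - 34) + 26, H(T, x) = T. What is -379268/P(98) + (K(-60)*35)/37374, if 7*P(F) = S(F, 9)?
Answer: -3543690803/18687 ≈ -1.8963e+5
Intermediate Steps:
K(A) = -14 (K(A) = -40 + 26 = -14)
S(l, d) = √2*√l (S(l, d) = √(l + l) = √(2*l) = √2*√l)
P(F) = √2*√F/7 (P(F) = (√2*√F)/7 = √2*√F/7)
-379268/P(98) + (K(-60)*35)/37374 = -379268/(√2*√98/7) - 14*35/37374 = -379268/(√2*(7*√2)/7) - 490*1/37374 = -379268/2 - 245/18687 = -379268*½ - 245/18687 = -189634 - 245/18687 = -3543690803/18687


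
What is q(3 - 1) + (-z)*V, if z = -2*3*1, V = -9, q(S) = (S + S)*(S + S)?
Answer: -38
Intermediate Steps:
q(S) = 4*S² (q(S) = (2*S)*(2*S) = 4*S²)
z = -6 (z = -6*1 = -6)
q(3 - 1) + (-z)*V = 4*(3 - 1)² - 1*(-6)*(-9) = 4*2² + 6*(-9) = 4*4 - 54 = 16 - 54 = -38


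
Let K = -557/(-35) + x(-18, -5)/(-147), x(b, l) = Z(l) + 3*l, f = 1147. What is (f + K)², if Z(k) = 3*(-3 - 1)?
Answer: 81201631681/60025 ≈ 1.3528e+6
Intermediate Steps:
Z(k) = -12 (Z(k) = 3*(-4) = -12)
x(b, l) = -12 + 3*l
K = 3944/245 (K = -557/(-35) + (-12 + 3*(-5))/(-147) = -557*(-1/35) + (-12 - 15)*(-1/147) = 557/35 - 27*(-1/147) = 557/35 + 9/49 = 3944/245 ≈ 16.098)
(f + K)² = (1147 + 3944/245)² = (284959/245)² = 81201631681/60025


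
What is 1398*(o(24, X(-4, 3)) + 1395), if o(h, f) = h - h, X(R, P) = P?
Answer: 1950210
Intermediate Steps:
o(h, f) = 0
1398*(o(24, X(-4, 3)) + 1395) = 1398*(0 + 1395) = 1398*1395 = 1950210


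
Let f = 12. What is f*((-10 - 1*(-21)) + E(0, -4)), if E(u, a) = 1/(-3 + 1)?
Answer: 126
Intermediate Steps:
E(u, a) = -½ (E(u, a) = 1/(-2) = -½)
f*((-10 - 1*(-21)) + E(0, -4)) = 12*((-10 - 1*(-21)) - ½) = 12*((-10 + 21) - ½) = 12*(11 - ½) = 12*(21/2) = 126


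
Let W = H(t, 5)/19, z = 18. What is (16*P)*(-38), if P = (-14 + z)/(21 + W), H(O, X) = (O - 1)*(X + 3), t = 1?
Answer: -2432/21 ≈ -115.81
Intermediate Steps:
H(O, X) = (-1 + O)*(3 + X)
W = 0 (W = (-3 - 1*5 + 3*1 + 1*5)/19 = (-3 - 5 + 3 + 5)*(1/19) = 0*(1/19) = 0)
P = 4/21 (P = (-14 + 18)/(21 + 0) = 4/21 ≈ 0.19048)
(16*P)*(-38) = (16*(4/21))*(-38) = (64/21)*(-38) = -2432/21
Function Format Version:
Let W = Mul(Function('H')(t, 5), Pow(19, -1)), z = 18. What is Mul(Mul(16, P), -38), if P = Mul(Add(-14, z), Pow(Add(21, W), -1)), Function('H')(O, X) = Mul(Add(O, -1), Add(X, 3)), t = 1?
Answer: Rational(-2432, 21) ≈ -115.81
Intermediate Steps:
Function('H')(O, X) = Mul(Add(-1, O), Add(3, X))
W = 0 (W = Mul(Add(-3, Mul(-1, 5), Mul(3, 1), Mul(1, 5)), Pow(19, -1)) = Mul(Add(-3, -5, 3, 5), Rational(1, 19)) = Mul(0, Rational(1, 19)) = 0)
P = Rational(4, 21) (P = Mul(Add(-14, 18), Pow(Add(21, 0), -1)) = Mul(4, Pow(21, -1)) = Mul(4, Rational(1, 21)) = Rational(4, 21) ≈ 0.19048)
Mul(Mul(16, P), -38) = Mul(Mul(16, Rational(4, 21)), -38) = Mul(Rational(64, 21), -38) = Rational(-2432, 21)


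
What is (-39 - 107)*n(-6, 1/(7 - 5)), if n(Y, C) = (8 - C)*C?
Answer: -1095/2 ≈ -547.50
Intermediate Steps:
n(Y, C) = C*(8 - C)
(-39 - 107)*n(-6, 1/(7 - 5)) = (-39 - 107)*((8 - 1/(7 - 5))/(7 - 5)) = -146*(8 - 1/2)/2 = -73*(8 - 1*½) = -73*(8 - ½) = -73*15/2 = -146*15/4 = -1095/2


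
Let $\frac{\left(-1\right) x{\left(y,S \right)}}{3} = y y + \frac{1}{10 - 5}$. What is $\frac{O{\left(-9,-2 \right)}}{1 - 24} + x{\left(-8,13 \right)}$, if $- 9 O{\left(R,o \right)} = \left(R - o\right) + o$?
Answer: $- \frac{22154}{115} \approx -192.64$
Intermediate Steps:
$O{\left(R,o \right)} = - \frac{R}{9}$ ($O{\left(R,o \right)} = - \frac{\left(R - o\right) + o}{9} = - \frac{R}{9}$)
$x{\left(y,S \right)} = - \frac{3}{5} - 3 y^{2}$ ($x{\left(y,S \right)} = - 3 \left(y y + \frac{1}{10 - 5}\right) = - 3 \left(y^{2} + \frac{1}{5}\right) = - 3 \left(\frac{1}{5} + y^{2}\right) = - \frac{3}{5} - 3 y^{2}$)
$\frac{O{\left(-9,-2 \right)}}{1 - 24} + x{\left(-8,13 \right)} = \frac{\left(- \frac{1}{9}\right) \left(-9\right)}{1 - 24} - \left(\frac{3}{5} + 3 \left(-8\right)^{2}\right) = \frac{1}{1 - 24} \cdot 1 - \frac{963}{5} = \frac{1}{-23} \cdot 1 - \frac{963}{5} = \left(- \frac{1}{23}\right) 1 - \frac{963}{5} = - \frac{1}{23} - \frac{963}{5} = - \frac{22154}{115}$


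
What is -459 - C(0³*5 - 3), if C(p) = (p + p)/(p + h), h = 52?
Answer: -22485/49 ≈ -458.88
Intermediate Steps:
C(p) = 2*p/(52 + p) (C(p) = (p + p)/(p + 52) = (2*p)/(52 + p) = 2*p/(52 + p))
-459 - C(0³*5 - 3) = -459 - 2*(0³*5 - 3)/(52 + (0³*5 - 3)) = -459 - 2*(0*5 - 3)/(52 + (0*5 - 3)) = -459 - 2*(0 - 3)/(52 + (0 - 3)) = -459 - 2*(-3)/(52 - 3) = -459 - 2*(-3)/49 = -459 - 1*(-6/49) = -459 + 6/49 = -22485/49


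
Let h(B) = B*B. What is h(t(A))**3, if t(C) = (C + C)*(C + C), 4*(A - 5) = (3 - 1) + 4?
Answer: 23298085122481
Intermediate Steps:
A = 13/2 (A = 5 + ((3 - 1) + 4)/4 = 5 + (2 + 4)/4 = 5 + (1/4)*6 = 5 + 3/2 = 13/2 ≈ 6.5000)
t(C) = 4*C**2 (t(C) = (2*C)*(2*C) = 4*C**2)
h(B) = B**2
h(t(A))**3 = ((4*(13/2)**2)**2)**3 = ((4*(169/4))**2)**3 = (169**2)**3 = 28561**3 = 23298085122481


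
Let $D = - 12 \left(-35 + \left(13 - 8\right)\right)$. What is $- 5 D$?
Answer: $-1800$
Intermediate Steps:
$D = 360$ ($D = - 12 \left(-35 + \left(13 - 8\right)\right) = - 12 \left(-35 + 5\right) = \left(-12\right) \left(-30\right) = 360$)
$- 5 D = \left(-5\right) 360 = -1800$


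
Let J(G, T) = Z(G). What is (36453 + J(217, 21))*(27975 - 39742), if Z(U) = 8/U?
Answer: -13297229429/31 ≈ -4.2894e+8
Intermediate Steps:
J(G, T) = 8/G
(36453 + J(217, 21))*(27975 - 39742) = (36453 + 8/217)*(27975 - 39742) = (36453 + 8*(1/217))*(-11767) = (36453 + 8/217)*(-11767) = (7910309/217)*(-11767) = -13297229429/31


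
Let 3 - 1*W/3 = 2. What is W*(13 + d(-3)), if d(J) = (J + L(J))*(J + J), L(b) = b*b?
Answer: -69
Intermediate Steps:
W = 3 (W = 9 - 3*2 = 9 - 6 = 3)
L(b) = b²
d(J) = 2*J*(J + J²) (d(J) = (J + J²)*(J + J) = (J + J²)*(2*J) = 2*J*(J + J²))
W*(13 + d(-3)) = 3*(13 + 2*(-3)²*(1 - 3)) = 3*(13 + 2*9*(-2)) = 3*(13 - 36) = 3*(-23) = -69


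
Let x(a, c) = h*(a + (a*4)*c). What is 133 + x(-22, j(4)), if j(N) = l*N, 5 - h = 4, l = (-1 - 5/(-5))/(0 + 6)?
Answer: 111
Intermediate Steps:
l = 0 (l = (-1 - 5*(-1/5))/6 = (-1 + 1)*(1/6) = 0*(1/6) = 0)
h = 1 (h = 5 - 1*4 = 5 - 4 = 1)
j(N) = 0 (j(N) = 0*N = 0)
x(a, c) = a + 4*a*c (x(a, c) = 1*(a + (a*4)*c) = 1*(a + (4*a)*c) = 1*(a + 4*a*c) = a + 4*a*c)
133 + x(-22, j(4)) = 133 - 22*(1 + 4*0) = 133 - 22*(1 + 0) = 133 - 22*1 = 133 - 22 = 111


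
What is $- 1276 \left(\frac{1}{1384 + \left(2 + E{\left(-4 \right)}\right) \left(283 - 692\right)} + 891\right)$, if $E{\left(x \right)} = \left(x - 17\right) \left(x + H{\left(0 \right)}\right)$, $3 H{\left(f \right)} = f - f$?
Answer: $- \frac{19208195182}{16895} \approx -1.1369 \cdot 10^{6}$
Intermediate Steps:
$H{\left(f \right)} = 0$ ($H{\left(f \right)} = \frac{f - f}{3} = \frac{1}{3} \cdot 0 = 0$)
$E{\left(x \right)} = x \left(-17 + x\right)$ ($E{\left(x \right)} = \left(x - 17\right) \left(x + 0\right) = \left(-17 + x\right) x = x \left(-17 + x\right)$)
$- 1276 \left(\frac{1}{1384 + \left(2 + E{\left(-4 \right)}\right) \left(283 - 692\right)} + 891\right) = - 1276 \left(\frac{1}{1384 + \left(2 - 4 \left(-17 - 4\right)\right) \left(283 - 692\right)} + 891\right) = - 1276 \left(\frac{1}{1384 + \left(2 - -84\right) \left(-409\right)} + 891\right) = - 1276 \left(\frac{1}{1384 + \left(2 + 84\right) \left(-409\right)} + 891\right) = - 1276 \left(\frac{1}{1384 + 86 \left(-409\right)} + 891\right) = - 1276 \left(\frac{1}{1384 - 35174} + 891\right) = - 1276 \left(\frac{1}{-33790} + 891\right) = - 1276 \left(- \frac{1}{33790} + 891\right) = \left(-1276\right) \frac{30106889}{33790} = - \frac{19208195182}{16895}$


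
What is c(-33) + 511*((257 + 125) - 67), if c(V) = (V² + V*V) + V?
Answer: 163110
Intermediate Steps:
c(V) = V + 2*V² (c(V) = (V² + V²) + V = 2*V² + V = V + 2*V²)
c(-33) + 511*((257 + 125) - 67) = -33*(1 + 2*(-33)) + 511*((257 + 125) - 67) = -33*(1 - 66) + 511*(382 - 67) = -33*(-65) + 511*315 = 2145 + 160965 = 163110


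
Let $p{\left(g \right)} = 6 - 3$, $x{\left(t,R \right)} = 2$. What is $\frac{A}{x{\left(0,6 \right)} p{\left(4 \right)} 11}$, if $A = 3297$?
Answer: $\frac{1099}{22} \approx 49.955$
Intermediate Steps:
$p{\left(g \right)} = 3$ ($p{\left(g \right)} = 6 - 3 = 3$)
$\frac{A}{x{\left(0,6 \right)} p{\left(4 \right)} 11} = \frac{3297}{2 \cdot 3 \cdot 11} = \frac{3297}{6 \cdot 11} = \frac{3297}{66} = 3297 \cdot \frac{1}{66} = \frac{1099}{22}$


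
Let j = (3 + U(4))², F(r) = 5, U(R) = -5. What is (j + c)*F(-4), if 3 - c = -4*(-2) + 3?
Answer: -20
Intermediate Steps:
j = 4 (j = (3 - 5)² = (-2)² = 4)
c = -8 (c = 3 - (-4*(-2) + 3) = 3 - (8 + 3) = 3 - 1*11 = 3 - 11 = -8)
(j + c)*F(-4) = (4 - 8)*5 = -4*5 = -20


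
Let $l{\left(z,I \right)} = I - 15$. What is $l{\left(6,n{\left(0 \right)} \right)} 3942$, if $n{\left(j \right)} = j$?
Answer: $-59130$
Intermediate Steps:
$l{\left(z,I \right)} = -15 + I$
$l{\left(6,n{\left(0 \right)} \right)} 3942 = \left(-15 + 0\right) 3942 = \left(-15\right) 3942 = -59130$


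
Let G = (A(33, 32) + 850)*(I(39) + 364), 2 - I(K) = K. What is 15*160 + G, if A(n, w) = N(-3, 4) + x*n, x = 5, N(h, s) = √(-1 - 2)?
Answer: 334305 + 327*I*√3 ≈ 3.3431e+5 + 566.38*I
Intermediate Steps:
N(h, s) = I*√3 (N(h, s) = √(-3) = I*√3)
A(n, w) = 5*n + I*√3 (A(n, w) = I*√3 + 5*n = 5*n + I*√3)
I(K) = 2 - K
G = 331905 + 327*I*√3 (G = ((5*33 + I*√3) + 850)*((2 - 1*39) + 364) = ((165 + I*√3) + 850)*((2 - 39) + 364) = (1015 + I*√3)*(-37 + 364) = (1015 + I*√3)*327 = 331905 + 327*I*√3 ≈ 3.3191e+5 + 566.38*I)
15*160 + G = 15*160 + (331905 + 327*I*√3) = 2400 + (331905 + 327*I*√3) = 334305 + 327*I*√3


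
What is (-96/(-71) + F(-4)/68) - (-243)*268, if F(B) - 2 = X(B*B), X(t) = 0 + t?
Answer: 157213239/2414 ≈ 65126.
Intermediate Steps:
X(t) = t
F(B) = 2 + B**2 (F(B) = 2 + B*B = 2 + B**2)
(-96/(-71) + F(-4)/68) - (-243)*268 = (-96/(-71) + (2 + (-4)**2)/68) - (-243)*268 = (-96*(-1/71) + (2 + 16)*(1/68)) - 243*(-268) = (96/71 + 18*(1/68)) + 65124 = (96/71 + 9/34) + 65124 = 3903/2414 + 65124 = 157213239/2414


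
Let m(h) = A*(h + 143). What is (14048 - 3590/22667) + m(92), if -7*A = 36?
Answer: 2037194162/158669 ≈ 12839.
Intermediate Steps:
A = -36/7 (A = -1/7*36 = -36/7 ≈ -5.1429)
m(h) = -5148/7 - 36*h/7 (m(h) = -36*(h + 143)/7 = -36*(143 + h)/7 = -5148/7 - 36*h/7)
(14048 - 3590/22667) + m(92) = (14048 - 3590/22667) + (-5148/7 - 36/7*92) = (14048 - 3590*1/22667) + (-5148/7 - 3312/7) = (14048 - 3590/22667) - 8460/7 = 318422426/22667 - 8460/7 = 2037194162/158669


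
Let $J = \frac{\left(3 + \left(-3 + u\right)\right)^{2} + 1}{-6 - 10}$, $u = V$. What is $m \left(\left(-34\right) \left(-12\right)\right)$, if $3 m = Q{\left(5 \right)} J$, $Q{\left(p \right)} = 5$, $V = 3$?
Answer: $-425$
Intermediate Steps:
$u = 3$
$J = - \frac{5}{8}$ ($J = \frac{\left(3 + \left(-3 + 3\right)\right)^{2} + 1}{-6 - 10} = \frac{\left(3 + 0\right)^{2} + 1}{-16} = \left(3^{2} + 1\right) \left(- \frac{1}{16}\right) = \left(9 + 1\right) \left(- \frac{1}{16}\right) = 10 \left(- \frac{1}{16}\right) = - \frac{5}{8} \approx -0.625$)
$m = - \frac{25}{24}$ ($m = \frac{5 \left(- \frac{5}{8}\right)}{3} = \frac{1}{3} \left(- \frac{25}{8}\right) = - \frac{25}{24} \approx -1.0417$)
$m \left(\left(-34\right) \left(-12\right)\right) = - \frac{25 \left(\left(-34\right) \left(-12\right)\right)}{24} = \left(- \frac{25}{24}\right) 408 = -425$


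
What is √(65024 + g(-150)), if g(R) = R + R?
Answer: 2*√16181 ≈ 254.41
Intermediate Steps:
g(R) = 2*R
√(65024 + g(-150)) = √(65024 + 2*(-150)) = √(65024 - 300) = √64724 = 2*√16181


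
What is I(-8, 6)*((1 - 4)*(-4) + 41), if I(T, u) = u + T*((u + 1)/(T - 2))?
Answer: 3074/5 ≈ 614.80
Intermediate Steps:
I(T, u) = u + T*(1 + u)/(-2 + T) (I(T, u) = u + T*((1 + u)/(-2 + T)) = u + T*(1 + u)/(-2 + T))
I(-8, 6)*((1 - 4)*(-4) + 41) = ((-8 - 2*6 + 2*(-8)*6)/(-2 - 8))*((1 - 4)*(-4) + 41) = ((-8 - 12 - 96)/(-10))*(-3*(-4) + 41) = (-⅒*(-116))*(12 + 41) = (58/5)*53 = 3074/5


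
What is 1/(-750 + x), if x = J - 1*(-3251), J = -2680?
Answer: -1/179 ≈ -0.0055866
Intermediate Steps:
x = 571 (x = -2680 - 1*(-3251) = -2680 + 3251 = 571)
1/(-750 + x) = 1/(-750 + 571) = 1/(-179) = -1/179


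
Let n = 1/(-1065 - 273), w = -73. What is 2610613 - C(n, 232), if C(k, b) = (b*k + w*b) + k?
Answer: 3515660795/1338 ≈ 2.6275e+6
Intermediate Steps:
n = -1/1338 (n = 1/(-1338) = -1/1338 ≈ -0.00074738)
C(k, b) = k - 73*b + b*k (C(k, b) = (b*k - 73*b) + k = (-73*b + b*k) + k = k - 73*b + b*k)
2610613 - C(n, 232) = 2610613 - (-1/1338 - 73*232 + 232*(-1/1338)) = 2610613 - (-1/1338 - 16936 - 116/669) = 2610613 - 1*(-22660601/1338) = 2610613 + 22660601/1338 = 3515660795/1338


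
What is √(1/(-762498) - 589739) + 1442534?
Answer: 1442534 + I*√38097349085324606/254166 ≈ 1.4425e+6 + 767.94*I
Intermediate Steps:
√(1/(-762498) - 589739) + 1442534 = √(-1/762498 - 589739) + 1442534 = √(-449674808023/762498) + 1442534 = I*√38097349085324606/254166 + 1442534 = 1442534 + I*√38097349085324606/254166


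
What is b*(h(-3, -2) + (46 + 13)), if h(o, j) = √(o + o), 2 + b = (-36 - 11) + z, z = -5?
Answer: -3186 - 54*I*√6 ≈ -3186.0 - 132.27*I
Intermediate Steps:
b = -54 (b = -2 + ((-36 - 11) - 5) = -2 + (-47 - 5) = -2 - 52 = -54)
h(o, j) = √2*√o (h(o, j) = √(2*o) = √2*√o)
b*(h(-3, -2) + (46 + 13)) = -54*(√2*√(-3) + (46 + 13)) = -54*(√2*(I*√3) + 59) = -54*(I*√6 + 59) = -54*(59 + I*√6) = -3186 - 54*I*√6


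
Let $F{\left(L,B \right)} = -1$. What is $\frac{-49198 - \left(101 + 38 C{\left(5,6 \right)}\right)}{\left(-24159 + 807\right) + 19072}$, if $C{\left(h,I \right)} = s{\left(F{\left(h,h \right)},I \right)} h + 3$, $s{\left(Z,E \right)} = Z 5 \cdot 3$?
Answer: $\frac{46563}{4280} \approx 10.879$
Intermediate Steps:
$s{\left(Z,E \right)} = 15 Z$ ($s{\left(Z,E \right)} = 5 Z 3 = 15 Z$)
$C{\left(h,I \right)} = 3 - 15 h$ ($C{\left(h,I \right)} = 15 \left(-1\right) h + 3 = - 15 h + 3 = 3 - 15 h$)
$\frac{-49198 - \left(101 + 38 C{\left(5,6 \right)}\right)}{\left(-24159 + 807\right) + 19072} = \frac{-49198 - \left(101 + 38 \left(3 - 75\right)\right)}{\left(-24159 + 807\right) + 19072} = \frac{-49198 - \left(101 + 38 \left(3 - 75\right)\right)}{-23352 + 19072} = \frac{-49198 - -2635}{-4280} = \left(-49198 + \left(-101 + 2736\right)\right) \left(- \frac{1}{4280}\right) = \left(-49198 + 2635\right) \left(- \frac{1}{4280}\right) = \left(-46563\right) \left(- \frac{1}{4280}\right) = \frac{46563}{4280}$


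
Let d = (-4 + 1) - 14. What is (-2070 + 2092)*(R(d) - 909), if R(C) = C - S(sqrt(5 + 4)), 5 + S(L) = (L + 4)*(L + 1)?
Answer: -20878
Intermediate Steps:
S(L) = -5 + (1 + L)*(4 + L) (S(L) = -5 + (L + 4)*(L + 1) = -5 + (4 + L)*(1 + L) = -5 + (1 + L)*(4 + L))
d = -17 (d = -3 - 14 = -17)
R(C) = -23 + C (R(C) = C - (-1 + (sqrt(5 + 4))**2 + 5*sqrt(5 + 4)) = C - (-1 + (sqrt(9))**2 + 5*sqrt(9)) = C - (-1 + 3**2 + 5*3) = C - (-1 + 9 + 15) = C - 1*23 = C - 23 = -23 + C)
(-2070 + 2092)*(R(d) - 909) = (-2070 + 2092)*((-23 - 17) - 909) = 22*(-40 - 909) = 22*(-949) = -20878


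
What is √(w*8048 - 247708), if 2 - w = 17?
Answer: 2*I*√92107 ≈ 606.98*I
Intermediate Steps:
w = -15 (w = 2 - 1*17 = 2 - 17 = -15)
√(w*8048 - 247708) = √(-15*8048 - 247708) = √(-120720 - 247708) = √(-368428) = 2*I*√92107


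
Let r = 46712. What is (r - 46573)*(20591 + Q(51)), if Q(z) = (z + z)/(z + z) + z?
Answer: 2869377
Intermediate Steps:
Q(z) = 1 + z (Q(z) = (2*z)/((2*z)) + z = (2*z)*(1/(2*z)) + z = 1 + z)
(r - 46573)*(20591 + Q(51)) = (46712 - 46573)*(20591 + (1 + 51)) = 139*(20591 + 52) = 139*20643 = 2869377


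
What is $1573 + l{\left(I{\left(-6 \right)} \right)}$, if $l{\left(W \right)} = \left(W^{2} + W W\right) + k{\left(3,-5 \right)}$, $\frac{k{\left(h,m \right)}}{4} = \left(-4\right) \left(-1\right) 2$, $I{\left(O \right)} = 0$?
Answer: $1605$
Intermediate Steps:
$k{\left(h,m \right)} = 32$ ($k{\left(h,m \right)} = 4 \left(-4\right) \left(-1\right) 2 = 4 \cdot 4 \cdot 2 = 4 \cdot 8 = 32$)
$l{\left(W \right)} = 32 + 2 W^{2}$ ($l{\left(W \right)} = \left(W^{2} + W W\right) + 32 = \left(W^{2} + W^{2}\right) + 32 = 2 W^{2} + 32 = 32 + 2 W^{2}$)
$1573 + l{\left(I{\left(-6 \right)} \right)} = 1573 + \left(32 + 2 \cdot 0^{2}\right) = 1573 + \left(32 + 2 \cdot 0\right) = 1573 + \left(32 + 0\right) = 1573 + 32 = 1605$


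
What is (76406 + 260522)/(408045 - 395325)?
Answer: 21058/795 ≈ 26.488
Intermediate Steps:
(76406 + 260522)/(408045 - 395325) = 336928/12720 = 336928*(1/12720) = 21058/795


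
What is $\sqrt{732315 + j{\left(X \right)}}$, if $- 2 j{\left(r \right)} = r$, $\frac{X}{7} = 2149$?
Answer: $\frac{\sqrt{2899174}}{2} \approx 851.35$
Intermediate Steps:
$X = 15043$ ($X = 7 \cdot 2149 = 15043$)
$j{\left(r \right)} = - \frac{r}{2}$
$\sqrt{732315 + j{\left(X \right)}} = \sqrt{732315 - \frac{15043}{2}} = \sqrt{\frac{1449587}{2}} = \frac{\sqrt{2899174}}{2}$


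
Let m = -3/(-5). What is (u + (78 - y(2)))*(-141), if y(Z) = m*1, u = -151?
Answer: 51888/5 ≈ 10378.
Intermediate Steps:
m = ⅗ (m = -3*(-⅕) = ⅗ ≈ 0.60000)
y(Z) = ⅗ (y(Z) = (⅗)*1 = ⅗)
(u + (78 - y(2)))*(-141) = (-151 + (78 - 1*⅗))*(-141) = (-151 + (78 - ⅗))*(-141) = (-151 + 387/5)*(-141) = -368/5*(-141) = 51888/5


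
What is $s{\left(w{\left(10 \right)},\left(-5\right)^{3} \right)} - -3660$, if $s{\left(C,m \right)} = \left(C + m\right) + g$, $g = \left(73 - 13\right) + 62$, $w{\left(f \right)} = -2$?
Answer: $3655$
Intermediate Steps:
$g = 122$ ($g = 60 + 62 = 122$)
$s{\left(C,m \right)} = 122 + C + m$ ($s{\left(C,m \right)} = \left(C + m\right) + 122 = 122 + C + m$)
$s{\left(w{\left(10 \right)},\left(-5\right)^{3} \right)} - -3660 = \left(122 - 2 + \left(-5\right)^{3}\right) - -3660 = \left(122 - 2 - 125\right) + 3660 = -5 + 3660 = 3655$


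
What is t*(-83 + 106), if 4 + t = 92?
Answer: 2024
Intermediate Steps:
t = 88 (t = -4 + 92 = 88)
t*(-83 + 106) = 88*(-83 + 106) = 88*23 = 2024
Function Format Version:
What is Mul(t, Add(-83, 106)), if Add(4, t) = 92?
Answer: 2024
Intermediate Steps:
t = 88 (t = Add(-4, 92) = 88)
Mul(t, Add(-83, 106)) = Mul(88, Add(-83, 106)) = Mul(88, 23) = 2024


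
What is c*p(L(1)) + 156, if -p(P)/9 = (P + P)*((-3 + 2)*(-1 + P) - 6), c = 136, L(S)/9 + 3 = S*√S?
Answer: 572988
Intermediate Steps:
L(S) = -27 + 9*S^(3/2) (L(S) = -27 + 9*(S*√S) = -27 + 9*S^(3/2))
p(P) = -18*P*(-5 - P) (p(P) = -9*(P + P)*((-3 + 2)*(-1 + P) - 6) = -9*2*P*(-(-1 + P) - 6) = -9*2*P*((1 - P) - 6) = -9*2*P*(-5 - P) = -18*P*(-5 - P))
c*p(L(1)) + 156 = 136*(18*(-27 + 9*1^(3/2))*(5 + (-27 + 9*1^(3/2)))) + 156 = 136*(18*(-27 + 9*1)*(5 + (-27 + 9*1))) + 156 = 136*(18*(-27 + 9)*(5 + (-27 + 9))) + 156 = 136*(18*(-18)*(5 - 18)) + 156 = 136*(18*(-18)*(-13)) + 156 = 136*4212 + 156 = 572832 + 156 = 572988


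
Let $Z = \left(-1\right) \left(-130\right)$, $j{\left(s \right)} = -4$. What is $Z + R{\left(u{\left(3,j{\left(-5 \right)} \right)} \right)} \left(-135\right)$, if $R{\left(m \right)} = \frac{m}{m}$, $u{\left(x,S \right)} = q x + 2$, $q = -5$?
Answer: $-5$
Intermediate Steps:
$u{\left(x,S \right)} = 2 - 5 x$ ($u{\left(x,S \right)} = - 5 x + 2 = 2 - 5 x$)
$R{\left(m \right)} = 1$
$Z = 130$
$Z + R{\left(u{\left(3,j{\left(-5 \right)} \right)} \right)} \left(-135\right) = 130 + 1 \left(-135\right) = 130 - 135 = -5$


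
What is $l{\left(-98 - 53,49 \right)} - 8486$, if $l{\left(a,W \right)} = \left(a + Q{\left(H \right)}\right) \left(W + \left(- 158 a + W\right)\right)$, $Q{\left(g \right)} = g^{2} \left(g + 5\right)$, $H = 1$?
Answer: $-3482106$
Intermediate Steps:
$Q{\left(g \right)} = g^{2} \left(5 + g\right)$
$l{\left(a,W \right)} = \left(6 + a\right) \left(- 158 a + 2 W\right)$ ($l{\left(a,W \right)} = \left(a + 1^{2} \left(5 + 1\right)\right) \left(W + \left(- 158 a + W\right)\right) = \left(a + 1 \cdot 6\right) \left(W + \left(W - 158 a\right)\right) = \left(a + 6\right) \left(- 158 a + 2 W\right) = \left(6 + a\right) \left(- 158 a + 2 W\right)$)
$l{\left(-98 - 53,49 \right)} - 8486 = \left(- 948 \left(-98 - 53\right) - 158 \left(-98 - 53\right)^{2} + 12 \cdot 49 + 2 \cdot 49 \left(-98 - 53\right)\right) - 8486 = \left(\left(-948\right) \left(-151\right) - 158 \left(-151\right)^{2} + 588 + 2 \cdot 49 \left(-151\right)\right) - 8486 = \left(143148 - 3602558 + 588 - 14798\right) - 8486 = -3473620 - 8486 = -3482106$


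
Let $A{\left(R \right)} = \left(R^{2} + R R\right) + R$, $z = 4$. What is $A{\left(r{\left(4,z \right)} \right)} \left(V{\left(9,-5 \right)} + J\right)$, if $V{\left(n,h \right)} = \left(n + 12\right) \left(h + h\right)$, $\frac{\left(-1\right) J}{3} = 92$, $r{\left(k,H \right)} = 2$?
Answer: $-4860$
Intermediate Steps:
$A{\left(R \right)} = R + 2 R^{2}$ ($A{\left(R \right)} = \left(R^{2} + R^{2}\right) + R = 2 R^{2} + R = R + 2 R^{2}$)
$J = -276$ ($J = \left(-3\right) 92 = -276$)
$V{\left(n,h \right)} = 2 h \left(12 + n\right)$ ($V{\left(n,h \right)} = \left(12 + n\right) 2 h = 2 h \left(12 + n\right)$)
$A{\left(r{\left(4,z \right)} \right)} \left(V{\left(9,-5 \right)} + J\right) = 2 \left(1 + 2 \cdot 2\right) \left(2 \left(-5\right) \left(12 + 9\right) - 276\right) = 2 \left(1 + 4\right) \left(2 \left(-5\right) 21 - 276\right) = 2 \cdot 5 \left(-210 - 276\right) = 10 \left(-486\right) = -4860$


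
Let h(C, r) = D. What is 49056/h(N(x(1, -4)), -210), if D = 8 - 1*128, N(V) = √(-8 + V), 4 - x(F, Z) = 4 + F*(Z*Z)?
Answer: -2044/5 ≈ -408.80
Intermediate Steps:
x(F, Z) = -F*Z² (x(F, Z) = 4 - (4 + F*(Z*Z)) = 4 - (4 + F*Z²) = 4 + (-4 - F*Z²) = -F*Z²)
D = -120 (D = 8 - 128 = -120)
h(C, r) = -120
49056/h(N(x(1, -4)), -210) = 49056/(-120) = 49056*(-1/120) = -2044/5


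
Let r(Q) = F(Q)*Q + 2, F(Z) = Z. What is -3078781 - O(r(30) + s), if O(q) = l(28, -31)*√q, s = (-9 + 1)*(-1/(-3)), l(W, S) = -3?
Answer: -3078781 + √8094 ≈ -3.0787e+6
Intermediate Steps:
r(Q) = 2 + Q² (r(Q) = Q*Q + 2 = Q² + 2 = 2 + Q²)
s = -8/3 (s = -(-8)*(-1)/3 = -8*⅓ = -8/3 ≈ -2.6667)
O(q) = -3*√q
-3078781 - O(r(30) + s) = -3078781 - (-3)*√((2 + 30²) - 8/3) = -3078781 - (-3)*√((2 + 900) - 8/3) = -3078781 - (-3)*√(902 - 8/3) = -3078781 - (-3)*√(2698/3) = -3078781 - (-3)*√8094/3 = -3078781 - (-1)*√8094 = -3078781 + √8094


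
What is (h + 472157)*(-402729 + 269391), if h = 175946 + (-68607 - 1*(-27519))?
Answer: -80938166070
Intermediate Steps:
h = 134858 (h = 175946 + (-68607 + 27519) = 175946 - 41088 = 134858)
(h + 472157)*(-402729 + 269391) = (134858 + 472157)*(-402729 + 269391) = 607015*(-133338) = -80938166070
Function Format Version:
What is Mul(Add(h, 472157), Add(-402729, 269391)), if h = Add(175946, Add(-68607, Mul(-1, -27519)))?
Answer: -80938166070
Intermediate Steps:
h = 134858 (h = Add(175946, Add(-68607, 27519)) = Add(175946, -41088) = 134858)
Mul(Add(h, 472157), Add(-402729, 269391)) = Mul(Add(134858, 472157), Add(-402729, 269391)) = Mul(607015, -133338) = -80938166070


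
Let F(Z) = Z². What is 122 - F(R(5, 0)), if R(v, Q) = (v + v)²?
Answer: -9878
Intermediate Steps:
R(v, Q) = 4*v² (R(v, Q) = (2*v)² = 4*v²)
122 - F(R(5, 0)) = 122 - (4*5²)² = 122 - (4*25)² = 122 - 1*100² = 122 - 1*10000 = 122 - 10000 = -9878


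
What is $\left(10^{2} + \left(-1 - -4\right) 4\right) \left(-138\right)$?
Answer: $-15456$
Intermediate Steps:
$\left(10^{2} + \left(-1 - -4\right) 4\right) \left(-138\right) = \left(100 + \left(-1 + 4\right) 4\right) \left(-138\right) = \left(100 + 3 \cdot 4\right) \left(-138\right) = \left(100 + 12\right) \left(-138\right) = 112 \left(-138\right) = -15456$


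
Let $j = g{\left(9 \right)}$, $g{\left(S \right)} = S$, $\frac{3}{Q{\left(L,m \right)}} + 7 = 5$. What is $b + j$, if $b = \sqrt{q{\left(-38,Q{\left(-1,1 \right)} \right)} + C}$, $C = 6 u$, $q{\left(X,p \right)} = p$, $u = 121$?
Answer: $9 + \frac{3 \sqrt{322}}{2} \approx 35.917$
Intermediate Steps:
$Q{\left(L,m \right)} = - \frac{3}{2}$ ($Q{\left(L,m \right)} = \frac{3}{-7 + 5} = \frac{3}{-2} = 3 \left(- \frac{1}{2}\right) = - \frac{3}{2}$)
$C = 726$ ($C = 6 \cdot 121 = 726$)
$j = 9$
$b = \frac{3 \sqrt{322}}{2}$ ($b = \sqrt{- \frac{3}{2} + 726} = \sqrt{\frac{1449}{2}} = \frac{3 \sqrt{322}}{2} \approx 26.917$)
$b + j = \frac{3 \sqrt{322}}{2} + 9 = 9 + \frac{3 \sqrt{322}}{2}$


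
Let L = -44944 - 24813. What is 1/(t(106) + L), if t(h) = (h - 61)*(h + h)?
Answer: -1/60217 ≈ -1.6607e-5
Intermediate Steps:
L = -69757
t(h) = 2*h*(-61 + h) (t(h) = (-61 + h)*(2*h) = 2*h*(-61 + h))
1/(t(106) + L) = 1/(2*106*(-61 + 106) - 69757) = 1/(2*106*45 - 69757) = 1/(9540 - 69757) = 1/(-60217) = -1/60217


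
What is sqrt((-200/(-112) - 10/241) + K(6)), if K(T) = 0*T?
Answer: sqrt(19855990)/3374 ≈ 1.3207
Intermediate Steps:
K(T) = 0
sqrt((-200/(-112) - 10/241) + K(6)) = sqrt((-200/(-112) - 10/241) + 0) = sqrt((-200*(-1/112) - 10*1/241) + 0) = sqrt((25/14 - 10/241) + 0) = sqrt(5885/3374 + 0) = sqrt(5885/3374) = sqrt(19855990)/3374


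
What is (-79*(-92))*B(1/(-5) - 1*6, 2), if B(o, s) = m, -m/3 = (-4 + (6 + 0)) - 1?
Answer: -21804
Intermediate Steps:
m = -3 (m = -3*((-4 + (6 + 0)) - 1) = -3*((-4 + 6) - 1) = -3*(2 - 1) = -3*1 = -3)
B(o, s) = -3
(-79*(-92))*B(1/(-5) - 1*6, 2) = -79*(-92)*(-3) = 7268*(-3) = -21804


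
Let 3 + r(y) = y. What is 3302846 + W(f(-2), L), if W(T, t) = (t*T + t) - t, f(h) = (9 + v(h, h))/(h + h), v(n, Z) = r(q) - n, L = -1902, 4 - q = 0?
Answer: 3308552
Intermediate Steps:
q = 4 (q = 4 - 1*0 = 4 + 0 = 4)
r(y) = -3 + y
v(n, Z) = 1 - n (v(n, Z) = (-3 + 4) - n = 1 - n)
f(h) = (10 - h)/(2*h) (f(h) = (9 + (1 - h))/(h + h) = (10 - h)/((2*h)) = (10 - h)*(1/(2*h)) = (10 - h)/(2*h))
W(T, t) = T*t (W(T, t) = (T*t + t) - t = (t + T*t) - t = T*t)
3302846 + W(f(-2), L) = 3302846 + ((1/2)*(10 - 1*(-2))/(-2))*(-1902) = 3302846 + ((1/2)*(-1/2)*(10 + 2))*(-1902) = 3302846 + ((1/2)*(-1/2)*12)*(-1902) = 3302846 - 3*(-1902) = 3302846 + 5706 = 3308552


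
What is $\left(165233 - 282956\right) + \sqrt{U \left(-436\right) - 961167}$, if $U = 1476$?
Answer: $-117723 + i \sqrt{1604703} \approx -1.1772 \cdot 10^{5} + 1266.8 i$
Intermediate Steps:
$\left(165233 - 282956\right) + \sqrt{U \left(-436\right) - 961167} = \left(165233 - 282956\right) + \sqrt{1476 \left(-436\right) - 961167} = \left(165233 - 282956\right) + \sqrt{-643536 - 961167} = -117723 + \sqrt{-1604703} = -117723 + i \sqrt{1604703}$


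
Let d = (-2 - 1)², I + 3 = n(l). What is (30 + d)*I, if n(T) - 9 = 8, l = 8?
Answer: 546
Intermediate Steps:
n(T) = 17 (n(T) = 9 + 8 = 17)
I = 14 (I = -3 + 17 = 14)
d = 9 (d = (-3)² = 9)
(30 + d)*I = (30 + 9)*14 = 39*14 = 546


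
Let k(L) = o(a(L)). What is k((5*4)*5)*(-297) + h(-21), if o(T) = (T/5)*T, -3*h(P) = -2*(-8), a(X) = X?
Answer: -1782016/3 ≈ -5.9401e+5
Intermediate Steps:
h(P) = -16/3 (h(P) = -(-2)*(-8)/3 = -1/3*16 = -16/3)
o(T) = T**2/5 (o(T) = (T*(1/5))*T = (T/5)*T = T**2/5)
k(L) = L**2/5
k((5*4)*5)*(-297) + h(-21) = (((5*4)*5)**2/5)*(-297) - 16/3 = ((20*5)**2/5)*(-297) - 16/3 = ((1/5)*100**2)*(-297) - 16/3 = ((1/5)*10000)*(-297) - 16/3 = 2000*(-297) - 16/3 = -594000 - 16/3 = -1782016/3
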